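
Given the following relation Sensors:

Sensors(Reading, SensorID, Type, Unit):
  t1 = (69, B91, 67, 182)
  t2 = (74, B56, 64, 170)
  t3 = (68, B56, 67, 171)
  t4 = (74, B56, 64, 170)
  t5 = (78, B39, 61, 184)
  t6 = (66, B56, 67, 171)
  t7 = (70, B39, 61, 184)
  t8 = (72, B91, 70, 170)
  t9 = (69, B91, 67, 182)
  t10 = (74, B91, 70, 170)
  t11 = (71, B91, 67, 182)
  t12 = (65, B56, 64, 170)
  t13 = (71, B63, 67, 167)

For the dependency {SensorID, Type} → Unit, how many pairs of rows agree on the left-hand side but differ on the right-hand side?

(SensorID=B91, Type=67): all 3 rows agree on Unit — 0 pairs.
(SensorID=B56, Type=64): all 3 rows agree on Unit — 0 pairs.
(SensorID=B56, Type=67): all 2 rows agree on Unit — 0 pairs.
(SensorID=B39, Type=61): all 2 rows agree on Unit — 0 pairs.
(SensorID=B91, Type=70): all 2 rows agree on Unit — 0 pairs.

0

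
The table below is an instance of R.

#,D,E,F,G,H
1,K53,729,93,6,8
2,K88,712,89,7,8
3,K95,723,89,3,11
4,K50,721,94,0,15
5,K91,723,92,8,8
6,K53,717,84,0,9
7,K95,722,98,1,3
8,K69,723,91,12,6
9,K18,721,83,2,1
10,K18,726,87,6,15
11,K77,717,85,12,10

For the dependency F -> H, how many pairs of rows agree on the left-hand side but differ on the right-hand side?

F=89: violating pairs (2,3) — 1 pair.

1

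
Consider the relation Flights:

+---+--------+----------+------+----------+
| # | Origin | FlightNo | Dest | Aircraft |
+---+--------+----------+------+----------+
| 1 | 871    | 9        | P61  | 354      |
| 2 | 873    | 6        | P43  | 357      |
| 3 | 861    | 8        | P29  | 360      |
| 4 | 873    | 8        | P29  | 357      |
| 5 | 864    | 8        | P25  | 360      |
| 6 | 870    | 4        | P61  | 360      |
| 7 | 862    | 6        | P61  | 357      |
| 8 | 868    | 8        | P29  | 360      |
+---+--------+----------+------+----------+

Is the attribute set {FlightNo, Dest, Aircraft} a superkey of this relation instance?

Rows 3 and 8 have the same {FlightNo, Dest, Aircraft} value (FlightNo=8, Dest=P29, Aircraft=360) but are distinct tuples, so {FlightNo, Dest, Aircraft} does not determine every attribute — not a superkey.

No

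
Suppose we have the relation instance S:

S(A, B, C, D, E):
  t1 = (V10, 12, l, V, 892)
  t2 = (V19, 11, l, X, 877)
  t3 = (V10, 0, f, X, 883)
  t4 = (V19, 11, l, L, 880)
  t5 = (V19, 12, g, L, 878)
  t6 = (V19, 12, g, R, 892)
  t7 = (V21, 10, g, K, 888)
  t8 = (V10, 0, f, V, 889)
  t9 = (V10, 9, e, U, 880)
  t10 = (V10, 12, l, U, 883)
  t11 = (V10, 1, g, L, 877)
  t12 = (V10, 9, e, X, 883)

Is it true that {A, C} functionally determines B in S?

Yes

(A=V10, C=l): rows 1, 10 → B = 12, 12 ✓
(A=V19, C=l): rows 2, 4 → B = 11, 11 ✓
(A=V10, C=f): rows 3, 8 → B = 0, 0 ✓
(A=V19, C=g): rows 5, 6 → B = 12, 12 ✓
(A=V21, C=g): row 7 → B = 10 ✓
(A=V10, C=e): rows 9, 12 → B = 9, 9 ✓
(A=V10, C=g): row 11 → B = 1 ✓
Every {A, C} value is associated with a single B value, so {A, C} → B holds.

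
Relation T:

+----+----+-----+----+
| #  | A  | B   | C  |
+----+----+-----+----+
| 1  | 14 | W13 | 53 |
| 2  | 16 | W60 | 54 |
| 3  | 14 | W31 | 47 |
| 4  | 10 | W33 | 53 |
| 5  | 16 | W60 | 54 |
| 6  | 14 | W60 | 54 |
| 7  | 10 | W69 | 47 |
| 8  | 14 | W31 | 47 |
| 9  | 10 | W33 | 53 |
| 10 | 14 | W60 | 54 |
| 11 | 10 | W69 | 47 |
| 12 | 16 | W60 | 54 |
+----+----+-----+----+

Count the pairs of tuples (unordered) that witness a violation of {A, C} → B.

0

(A=16, C=54): all 3 rows agree on B — 0 pairs.
(A=14, C=47): all 2 rows agree on B — 0 pairs.
(A=10, C=53): all 2 rows agree on B — 0 pairs.
(A=14, C=54): all 2 rows agree on B — 0 pairs.
(A=10, C=47): all 2 rows agree on B — 0 pairs.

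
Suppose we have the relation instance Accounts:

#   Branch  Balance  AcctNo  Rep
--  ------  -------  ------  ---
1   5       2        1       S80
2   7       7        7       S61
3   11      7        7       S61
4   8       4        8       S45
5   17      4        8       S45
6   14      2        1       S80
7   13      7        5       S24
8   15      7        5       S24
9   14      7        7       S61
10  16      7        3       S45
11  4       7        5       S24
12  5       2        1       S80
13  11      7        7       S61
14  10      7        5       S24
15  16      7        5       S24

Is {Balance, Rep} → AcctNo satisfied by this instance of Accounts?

Yes

(Balance=2, Rep=S80): rows 1, 6, 12 → AcctNo = 1, 1, 1 ✓
(Balance=7, Rep=S61): rows 2, 3, 9, 13 → AcctNo = 7, 7, 7, 7 ✓
(Balance=4, Rep=S45): rows 4, 5 → AcctNo = 8, 8 ✓
(Balance=7, Rep=S24): rows 7, 8, 11, 14, 15 → AcctNo = 5, 5, 5, 5, 5 ✓
(Balance=7, Rep=S45): row 10 → AcctNo = 3 ✓
Every {Balance, Rep} value is associated with a single AcctNo value, so {Balance, Rep} → AcctNo holds.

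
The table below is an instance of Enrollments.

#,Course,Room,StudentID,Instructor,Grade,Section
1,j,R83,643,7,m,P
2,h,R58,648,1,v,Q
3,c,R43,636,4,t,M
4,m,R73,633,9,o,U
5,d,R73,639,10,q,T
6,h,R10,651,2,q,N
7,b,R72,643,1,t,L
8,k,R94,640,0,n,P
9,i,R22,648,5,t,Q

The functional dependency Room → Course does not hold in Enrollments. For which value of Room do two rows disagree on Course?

R73

Room=R83: row 1 → Course = j ✓
Room=R58: row 2 → Course = h ✓
Room=R43: row 3 → Course = c ✓
Room=R73: rows 4, 5 → Course takes values {m, d} — violation
Room=R10: row 6 → Course = h ✓
Room=R72: row 7 → Course = b ✓
Room=R94: row 8 → Course = k ✓
Room=R22: row 9 → Course = i ✓
The only Room value with inconsistent Course is Room=R73.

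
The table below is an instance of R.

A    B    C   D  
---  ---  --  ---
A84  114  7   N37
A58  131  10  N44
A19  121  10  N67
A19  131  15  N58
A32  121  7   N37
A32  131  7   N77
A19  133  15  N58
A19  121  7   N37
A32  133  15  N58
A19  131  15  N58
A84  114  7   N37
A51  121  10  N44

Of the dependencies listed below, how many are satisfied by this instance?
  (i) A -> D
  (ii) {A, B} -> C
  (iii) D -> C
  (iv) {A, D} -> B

1

(i) A -> D: A=A19: 5 rows → D takes values {N67, N58, N37} — violation; A=A32: 3 rows → D takes values {N37, N77, N58} — violation — fails.
(ii) {A, B} -> C: (A=A19, B=121): 2 rows → C takes values {10, 7} — violation — fails.
(iii) D -> C: every LHS value maps to a single RHS value — holds.
(iv) {A, D} -> B: (A=A19, D=N58): 3 rows → B takes values {131, 133} — violation — fails.
1 of the 4 dependencies holds.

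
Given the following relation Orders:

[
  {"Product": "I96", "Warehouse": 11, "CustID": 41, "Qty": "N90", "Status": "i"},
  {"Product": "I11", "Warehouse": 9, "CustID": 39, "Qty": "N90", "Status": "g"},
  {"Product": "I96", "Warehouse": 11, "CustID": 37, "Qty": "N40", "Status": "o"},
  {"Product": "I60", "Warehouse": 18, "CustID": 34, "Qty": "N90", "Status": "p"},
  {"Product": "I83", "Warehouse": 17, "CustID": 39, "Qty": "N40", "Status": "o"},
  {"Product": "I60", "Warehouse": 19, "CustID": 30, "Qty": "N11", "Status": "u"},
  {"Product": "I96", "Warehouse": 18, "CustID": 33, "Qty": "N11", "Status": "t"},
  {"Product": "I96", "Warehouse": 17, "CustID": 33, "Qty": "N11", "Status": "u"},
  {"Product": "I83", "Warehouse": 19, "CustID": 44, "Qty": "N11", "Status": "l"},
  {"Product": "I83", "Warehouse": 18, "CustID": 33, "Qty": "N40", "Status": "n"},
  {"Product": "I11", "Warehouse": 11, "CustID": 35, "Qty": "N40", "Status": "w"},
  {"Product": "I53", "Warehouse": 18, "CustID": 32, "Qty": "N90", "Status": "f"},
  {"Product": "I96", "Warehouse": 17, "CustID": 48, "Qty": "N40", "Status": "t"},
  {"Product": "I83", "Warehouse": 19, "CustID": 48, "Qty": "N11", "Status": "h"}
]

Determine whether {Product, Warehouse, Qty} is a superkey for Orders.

Two distinct rows share (Product=I83, Warehouse=19, Qty=N11), so {Product, Warehouse, Qty} does not determine every attribute — not a superkey.

No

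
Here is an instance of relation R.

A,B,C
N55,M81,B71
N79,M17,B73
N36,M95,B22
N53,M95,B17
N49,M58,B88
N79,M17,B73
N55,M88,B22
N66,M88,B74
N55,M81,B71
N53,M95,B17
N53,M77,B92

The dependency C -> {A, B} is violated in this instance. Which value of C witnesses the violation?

B22

C=B71: 2 rows → {A,B} = (N55, M81), (N55, M81) ✓
C=B73: 2 rows → {A,B} = (N79, M17), (N79, M17) ✓
C=B22: 2 rows → {A,B} takes values {(N36, M95), (N55, M88)} — violation
C=B17: 2 rows → {A,B} = (N53, M95), (N53, M95) ✓
C=B88: 1 row → {A,B} = (N49, M58) ✓
C=B74: 1 row → {A,B} = (N66, M88) ✓
C=B92: 1 row → {A,B} = (N53, M77) ✓
The only C value with inconsistent RHS is C=B22.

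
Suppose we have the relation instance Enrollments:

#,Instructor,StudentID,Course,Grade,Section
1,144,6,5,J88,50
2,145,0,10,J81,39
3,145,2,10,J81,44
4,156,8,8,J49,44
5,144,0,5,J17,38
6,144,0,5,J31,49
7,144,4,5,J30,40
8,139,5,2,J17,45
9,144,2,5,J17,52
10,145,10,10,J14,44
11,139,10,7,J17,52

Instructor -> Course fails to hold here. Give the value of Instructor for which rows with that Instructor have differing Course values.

139

Instructor=144: rows 1, 5, 6, 7, 9 → Course = 5, 5, 5, 5, 5 ✓
Instructor=145: rows 2, 3, 10 → Course = 10, 10, 10 ✓
Instructor=156: row 4 → Course = 8 ✓
Instructor=139: rows 8, 11 → Course takes values {2, 7} — violation
The only Instructor value with inconsistent Course is Instructor=139.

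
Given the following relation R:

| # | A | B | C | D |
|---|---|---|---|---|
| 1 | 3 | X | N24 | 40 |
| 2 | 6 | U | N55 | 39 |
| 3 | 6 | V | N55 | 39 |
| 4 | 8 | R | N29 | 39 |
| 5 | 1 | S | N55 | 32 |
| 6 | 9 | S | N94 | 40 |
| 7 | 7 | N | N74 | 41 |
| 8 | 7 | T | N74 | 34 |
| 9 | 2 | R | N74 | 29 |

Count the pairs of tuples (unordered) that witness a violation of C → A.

4

C=N55: violating pairs (2,5), (3,5) — 2 pairs.
C=N74: violating pairs (7,9), (8,9) — 2 pairs.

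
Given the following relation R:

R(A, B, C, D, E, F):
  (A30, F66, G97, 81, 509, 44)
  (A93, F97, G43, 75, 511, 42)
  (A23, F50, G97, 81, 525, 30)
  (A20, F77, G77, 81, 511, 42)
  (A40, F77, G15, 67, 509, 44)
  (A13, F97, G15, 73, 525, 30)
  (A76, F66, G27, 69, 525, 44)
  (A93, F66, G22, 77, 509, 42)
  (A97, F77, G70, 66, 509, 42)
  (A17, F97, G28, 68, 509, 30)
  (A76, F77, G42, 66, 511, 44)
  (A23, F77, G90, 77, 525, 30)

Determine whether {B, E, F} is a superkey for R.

All 12 rows have distinct {B, E, F} values, so {B, E, F} → (all attributes) holds and {B, E, F} is a superkey.

Yes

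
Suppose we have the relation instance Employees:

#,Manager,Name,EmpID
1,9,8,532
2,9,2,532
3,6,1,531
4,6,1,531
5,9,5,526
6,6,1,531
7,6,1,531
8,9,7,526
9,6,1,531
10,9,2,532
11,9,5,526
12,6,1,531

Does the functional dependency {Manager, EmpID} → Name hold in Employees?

No

(Manager=9, EmpID=532): rows 1, 2, 10 → Name takes values {8, 2} — violation
(Manager=6, EmpID=531): rows 3, 4, 6, 7, 9, 12 → Name = 1, 1, 1, 1, 1, 1 ✓
(Manager=9, EmpID=526): rows 5, 8, 11 → Name takes values {5, 7} — violation
Two rows agree on {Manager, EmpID} but differ on Name, so {Manager, EmpID} → Name does not hold.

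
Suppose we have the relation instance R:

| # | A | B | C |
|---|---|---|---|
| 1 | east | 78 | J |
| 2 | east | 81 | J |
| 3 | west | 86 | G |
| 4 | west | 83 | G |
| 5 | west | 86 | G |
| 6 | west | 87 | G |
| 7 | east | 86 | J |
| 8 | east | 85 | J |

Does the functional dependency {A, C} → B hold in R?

No

(A=east, C=J): rows 1, 2, 7, 8 → B takes values {78, 81, 86, 85} — violation
(A=west, C=G): rows 3, 4, 5, 6 → B takes values {86, 83, 87} — violation
Two rows agree on {A, C} but differ on B, so {A, C} → B does not hold.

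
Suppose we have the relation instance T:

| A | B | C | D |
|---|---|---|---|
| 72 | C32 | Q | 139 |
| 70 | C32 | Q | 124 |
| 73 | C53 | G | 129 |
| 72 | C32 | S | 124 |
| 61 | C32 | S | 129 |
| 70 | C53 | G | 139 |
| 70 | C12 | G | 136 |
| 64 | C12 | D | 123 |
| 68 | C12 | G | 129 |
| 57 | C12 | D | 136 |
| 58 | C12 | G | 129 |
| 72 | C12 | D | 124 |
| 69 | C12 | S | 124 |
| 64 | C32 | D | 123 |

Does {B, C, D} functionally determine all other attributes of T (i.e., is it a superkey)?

No

Two distinct rows share (B=C12, C=G, D=129), so {B, C, D} does not determine every attribute — not a superkey.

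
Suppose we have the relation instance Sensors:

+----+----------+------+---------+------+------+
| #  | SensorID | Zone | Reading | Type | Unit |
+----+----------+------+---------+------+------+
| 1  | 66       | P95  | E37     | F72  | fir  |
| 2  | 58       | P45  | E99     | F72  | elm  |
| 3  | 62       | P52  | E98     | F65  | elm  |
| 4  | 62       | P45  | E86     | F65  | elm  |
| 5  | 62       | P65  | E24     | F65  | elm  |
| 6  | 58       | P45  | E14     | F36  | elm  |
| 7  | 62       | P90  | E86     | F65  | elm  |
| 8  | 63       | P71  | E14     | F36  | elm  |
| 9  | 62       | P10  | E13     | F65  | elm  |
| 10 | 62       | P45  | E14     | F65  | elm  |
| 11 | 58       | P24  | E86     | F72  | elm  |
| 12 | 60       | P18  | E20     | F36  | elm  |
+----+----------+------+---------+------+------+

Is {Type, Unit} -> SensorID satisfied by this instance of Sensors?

No

(Type=F72, Unit=fir): row 1 → SensorID = 66 ✓
(Type=F72, Unit=elm): rows 2, 11 → SensorID = 58, 58 ✓
(Type=F65, Unit=elm): rows 3, 4, 5, 7, 9, 10 → SensorID = 62, 62, 62, 62, 62, 62 ✓
(Type=F36, Unit=elm): rows 6, 8, 12 → SensorID takes values {58, 63, 60} — violation
Two rows agree on {Type, Unit} but differ on SensorID, so {Type, Unit} -> SensorID does not hold.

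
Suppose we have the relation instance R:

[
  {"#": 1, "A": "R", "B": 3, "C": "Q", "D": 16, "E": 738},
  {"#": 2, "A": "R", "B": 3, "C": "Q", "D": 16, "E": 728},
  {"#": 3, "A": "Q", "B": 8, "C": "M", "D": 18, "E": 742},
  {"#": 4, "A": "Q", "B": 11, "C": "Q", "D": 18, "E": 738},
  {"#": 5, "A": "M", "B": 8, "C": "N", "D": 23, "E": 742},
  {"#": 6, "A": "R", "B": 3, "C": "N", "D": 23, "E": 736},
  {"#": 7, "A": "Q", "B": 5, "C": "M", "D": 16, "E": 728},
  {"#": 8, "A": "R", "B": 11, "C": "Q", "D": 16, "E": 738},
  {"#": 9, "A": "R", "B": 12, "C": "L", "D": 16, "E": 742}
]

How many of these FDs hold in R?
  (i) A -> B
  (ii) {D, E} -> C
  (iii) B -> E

0

(i) A -> B: A=R: rows 1, 2, 6, 8, 9 → B takes values {3, 11, 12} — violation; A=Q: rows 3, 4, 7 → B takes values {8, 11, 5} — violation — fails.
(ii) {D, E} -> C: (D=16, E=728): rows 2, 7 → C takes values {Q, M} — violation — fails.
(iii) B -> E: B=3: rows 1, 2, 6 → E takes values {738, 728, 736} — violation — fails.
None of the 3 dependencies hold.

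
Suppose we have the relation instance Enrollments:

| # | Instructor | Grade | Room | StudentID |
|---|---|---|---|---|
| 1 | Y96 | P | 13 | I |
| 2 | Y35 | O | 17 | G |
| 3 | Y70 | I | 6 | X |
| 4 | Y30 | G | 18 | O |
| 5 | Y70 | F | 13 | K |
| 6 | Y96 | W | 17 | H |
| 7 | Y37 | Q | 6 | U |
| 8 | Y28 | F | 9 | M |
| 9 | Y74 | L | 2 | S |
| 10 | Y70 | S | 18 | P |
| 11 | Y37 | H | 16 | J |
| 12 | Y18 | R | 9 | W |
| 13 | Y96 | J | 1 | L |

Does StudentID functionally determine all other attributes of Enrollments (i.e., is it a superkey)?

Yes

All 13 rows have distinct StudentID values, so StudentID → (all attributes) holds and StudentID is a superkey.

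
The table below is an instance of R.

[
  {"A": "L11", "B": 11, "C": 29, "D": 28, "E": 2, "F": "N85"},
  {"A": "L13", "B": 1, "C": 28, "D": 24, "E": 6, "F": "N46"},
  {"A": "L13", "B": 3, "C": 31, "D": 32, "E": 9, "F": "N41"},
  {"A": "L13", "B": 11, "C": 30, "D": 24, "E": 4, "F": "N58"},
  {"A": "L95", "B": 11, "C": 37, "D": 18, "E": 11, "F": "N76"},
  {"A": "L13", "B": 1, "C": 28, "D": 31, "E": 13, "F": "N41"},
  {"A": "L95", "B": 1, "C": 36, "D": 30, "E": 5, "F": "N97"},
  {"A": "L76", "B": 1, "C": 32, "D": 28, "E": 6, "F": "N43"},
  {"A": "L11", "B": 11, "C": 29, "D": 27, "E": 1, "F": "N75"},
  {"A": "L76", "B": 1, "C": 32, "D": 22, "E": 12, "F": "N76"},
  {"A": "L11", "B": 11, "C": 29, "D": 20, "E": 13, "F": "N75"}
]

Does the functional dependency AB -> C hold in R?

(A=L11, B=11): 3 rows → C = 29, 29, 29 ✓
(A=L13, B=1): 2 rows → C = 28, 28 ✓
(A=L13, B=3): 1 row → C = 31 ✓
(A=L13, B=11): 1 row → C = 30 ✓
(A=L95, B=11): 1 row → C = 37 ✓
(A=L95, B=1): 1 row → C = 36 ✓
(A=L76, B=1): 2 rows → C = 32, 32 ✓
Every AB value is associated with a single C value, so AB -> C holds.

Yes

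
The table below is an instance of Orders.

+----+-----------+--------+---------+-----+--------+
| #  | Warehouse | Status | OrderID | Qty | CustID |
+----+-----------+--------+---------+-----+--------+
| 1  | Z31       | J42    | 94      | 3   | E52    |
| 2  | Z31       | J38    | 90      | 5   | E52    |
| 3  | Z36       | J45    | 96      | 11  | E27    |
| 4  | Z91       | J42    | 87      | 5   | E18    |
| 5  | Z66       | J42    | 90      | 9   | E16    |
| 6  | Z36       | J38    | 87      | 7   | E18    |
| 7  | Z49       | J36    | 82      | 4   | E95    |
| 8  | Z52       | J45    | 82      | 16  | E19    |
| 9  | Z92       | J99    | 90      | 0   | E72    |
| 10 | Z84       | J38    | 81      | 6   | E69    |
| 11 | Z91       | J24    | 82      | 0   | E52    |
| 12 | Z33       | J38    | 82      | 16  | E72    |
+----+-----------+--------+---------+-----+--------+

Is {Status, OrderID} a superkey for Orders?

Yes

All 12 rows have distinct {Status, OrderID} values, so {Status, OrderID} → (all attributes) holds and {Status, OrderID} is a superkey.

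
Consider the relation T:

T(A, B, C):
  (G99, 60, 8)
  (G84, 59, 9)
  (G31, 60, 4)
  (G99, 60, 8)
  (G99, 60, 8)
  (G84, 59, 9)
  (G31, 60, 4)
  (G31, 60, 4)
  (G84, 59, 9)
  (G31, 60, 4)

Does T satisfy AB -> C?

Yes

(A=G99, B=60): 3 rows → C = 8, 8, 8 ✓
(A=G84, B=59): 3 rows → C = 9, 9, 9 ✓
(A=G31, B=60): 4 rows → C = 4, 4, 4, 4 ✓
Every AB value is associated with a single C value, so AB -> C holds.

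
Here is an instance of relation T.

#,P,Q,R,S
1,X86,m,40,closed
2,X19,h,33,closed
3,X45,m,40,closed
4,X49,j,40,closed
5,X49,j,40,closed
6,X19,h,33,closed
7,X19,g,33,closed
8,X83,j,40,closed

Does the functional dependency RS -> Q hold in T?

No

(R=40, S=closed): rows 1, 3, 4, 5, 8 → Q takes values {m, j} — violation
(R=33, S=closed): rows 2, 6, 7 → Q takes values {h, g} — violation
Two rows agree on RS but differ on Q, so RS -> Q does not hold.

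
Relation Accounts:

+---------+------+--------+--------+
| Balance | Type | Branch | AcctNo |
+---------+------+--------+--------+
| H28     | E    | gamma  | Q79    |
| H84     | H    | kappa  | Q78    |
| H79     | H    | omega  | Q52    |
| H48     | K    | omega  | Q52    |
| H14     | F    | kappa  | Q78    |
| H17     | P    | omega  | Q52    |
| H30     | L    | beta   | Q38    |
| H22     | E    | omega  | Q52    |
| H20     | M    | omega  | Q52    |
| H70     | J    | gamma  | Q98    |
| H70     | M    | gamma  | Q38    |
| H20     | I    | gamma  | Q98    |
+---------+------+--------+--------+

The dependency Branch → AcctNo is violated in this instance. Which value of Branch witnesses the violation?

gamma

Branch=gamma: 4 rows → AcctNo takes values {Q79, Q98, Q38} — violation
Branch=kappa: 2 rows → AcctNo = Q78, Q78 ✓
Branch=omega: 5 rows → AcctNo = Q52, Q52, Q52, Q52, Q52 ✓
Branch=beta: 1 row → AcctNo = Q38 ✓
The only Branch value with inconsistent AcctNo is Branch=gamma.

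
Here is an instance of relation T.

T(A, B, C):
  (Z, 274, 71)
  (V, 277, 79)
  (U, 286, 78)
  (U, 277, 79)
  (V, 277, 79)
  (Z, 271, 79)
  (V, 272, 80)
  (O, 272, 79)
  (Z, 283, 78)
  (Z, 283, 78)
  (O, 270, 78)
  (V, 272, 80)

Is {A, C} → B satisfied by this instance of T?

(A=Z, C=71): 1 row → B = 274 ✓
(A=V, C=79): 2 rows → B = 277, 277 ✓
(A=U, C=78): 1 row → B = 286 ✓
(A=U, C=79): 1 row → B = 277 ✓
(A=Z, C=79): 1 row → B = 271 ✓
(A=V, C=80): 2 rows → B = 272, 272 ✓
(A=O, C=79): 1 row → B = 272 ✓
(A=Z, C=78): 2 rows → B = 283, 283 ✓
(A=O, C=78): 1 row → B = 270 ✓
Every {A, C} value is associated with a single B value, so {A, C} → B holds.

Yes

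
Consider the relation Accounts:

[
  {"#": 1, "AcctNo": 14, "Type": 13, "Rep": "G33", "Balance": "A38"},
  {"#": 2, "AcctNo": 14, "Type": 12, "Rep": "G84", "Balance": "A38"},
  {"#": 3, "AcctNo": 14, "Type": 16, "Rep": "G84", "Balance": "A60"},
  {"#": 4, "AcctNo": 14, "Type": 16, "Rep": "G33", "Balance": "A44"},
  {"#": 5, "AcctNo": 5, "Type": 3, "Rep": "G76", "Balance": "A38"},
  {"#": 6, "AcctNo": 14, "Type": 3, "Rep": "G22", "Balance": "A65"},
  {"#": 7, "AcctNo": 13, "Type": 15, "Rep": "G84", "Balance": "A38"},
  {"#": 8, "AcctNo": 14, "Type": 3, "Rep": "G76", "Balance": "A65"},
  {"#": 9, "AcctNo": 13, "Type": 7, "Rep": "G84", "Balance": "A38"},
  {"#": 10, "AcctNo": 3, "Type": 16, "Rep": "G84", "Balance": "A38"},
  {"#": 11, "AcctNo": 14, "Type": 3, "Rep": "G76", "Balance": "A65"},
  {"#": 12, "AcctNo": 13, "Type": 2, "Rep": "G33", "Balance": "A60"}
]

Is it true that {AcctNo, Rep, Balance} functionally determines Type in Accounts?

(AcctNo=14, Rep=G33, Balance=A38): row 1 → Type = 13 ✓
(AcctNo=14, Rep=G84, Balance=A38): row 2 → Type = 12 ✓
(AcctNo=14, Rep=G84, Balance=A60): row 3 → Type = 16 ✓
(AcctNo=14, Rep=G33, Balance=A44): row 4 → Type = 16 ✓
(AcctNo=5, Rep=G76, Balance=A38): row 5 → Type = 3 ✓
(AcctNo=14, Rep=G22, Balance=A65): row 6 → Type = 3 ✓
(AcctNo=13, Rep=G84, Balance=A38): rows 7, 9 → Type takes values {15, 7} — violation
(AcctNo=14, Rep=G76, Balance=A65): rows 8, 11 → Type = 3, 3 ✓
(AcctNo=3, Rep=G84, Balance=A38): row 10 → Type = 16 ✓
(AcctNo=13, Rep=G33, Balance=A60): row 12 → Type = 2 ✓
Two rows agree on {AcctNo, Rep, Balance} but differ on Type, so {AcctNo, Rep, Balance} → Type does not hold.

No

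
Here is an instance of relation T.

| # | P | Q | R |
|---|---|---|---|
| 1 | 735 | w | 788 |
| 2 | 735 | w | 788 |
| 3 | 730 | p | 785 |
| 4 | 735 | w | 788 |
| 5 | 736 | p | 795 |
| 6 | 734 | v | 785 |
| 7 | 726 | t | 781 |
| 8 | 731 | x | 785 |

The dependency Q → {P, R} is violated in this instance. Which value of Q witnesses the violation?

Q=w: rows 1, 2, 4 → {P,R} = (735, 788), (735, 788), (735, 788) ✓
Q=p: rows 3, 5 → {P,R} takes values {(730, 785), (736, 795)} — violation
Q=v: row 6 → {P,R} = (734, 785) ✓
Q=t: row 7 → {P,R} = (726, 781) ✓
Q=x: row 8 → {P,R} = (731, 785) ✓
The only Q value with inconsistent RHS is Q=p.

p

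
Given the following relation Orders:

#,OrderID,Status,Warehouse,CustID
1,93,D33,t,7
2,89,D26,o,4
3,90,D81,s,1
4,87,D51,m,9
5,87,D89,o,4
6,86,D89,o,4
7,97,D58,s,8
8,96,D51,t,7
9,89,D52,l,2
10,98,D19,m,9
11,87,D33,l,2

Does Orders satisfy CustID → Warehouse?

CustID=7: rows 1, 8 → Warehouse = t, t ✓
CustID=4: rows 2, 5, 6 → Warehouse = o, o, o ✓
CustID=1: row 3 → Warehouse = s ✓
CustID=9: rows 4, 10 → Warehouse = m, m ✓
CustID=8: row 7 → Warehouse = s ✓
CustID=2: rows 9, 11 → Warehouse = l, l ✓
Every CustID value is associated with a single Warehouse value, so CustID → Warehouse holds.

Yes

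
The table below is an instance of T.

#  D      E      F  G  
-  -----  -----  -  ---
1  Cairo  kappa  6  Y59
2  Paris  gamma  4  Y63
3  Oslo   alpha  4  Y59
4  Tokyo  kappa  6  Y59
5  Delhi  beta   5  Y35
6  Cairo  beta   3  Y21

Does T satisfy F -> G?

No

F=6: rows 1, 4 → G = Y59, Y59 ✓
F=4: rows 2, 3 → G takes values {Y63, Y59} — violation
F=5: row 5 → G = Y35 ✓
F=3: row 6 → G = Y21 ✓
Two rows agree on F but differ on G, so F -> G does not hold.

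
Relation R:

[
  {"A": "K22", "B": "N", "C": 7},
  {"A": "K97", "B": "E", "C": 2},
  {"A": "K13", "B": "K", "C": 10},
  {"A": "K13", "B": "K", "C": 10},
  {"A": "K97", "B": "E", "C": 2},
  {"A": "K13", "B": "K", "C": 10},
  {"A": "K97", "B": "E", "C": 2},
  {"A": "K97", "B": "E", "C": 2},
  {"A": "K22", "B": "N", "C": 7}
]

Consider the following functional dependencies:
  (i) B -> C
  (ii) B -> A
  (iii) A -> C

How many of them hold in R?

3

(i) B -> C: every LHS value maps to a single RHS value — holds.
(ii) B -> A: every LHS value maps to a single RHS value — holds.
(iii) A -> C: every LHS value maps to a single RHS value — holds.
3 of the 3 dependencies hold.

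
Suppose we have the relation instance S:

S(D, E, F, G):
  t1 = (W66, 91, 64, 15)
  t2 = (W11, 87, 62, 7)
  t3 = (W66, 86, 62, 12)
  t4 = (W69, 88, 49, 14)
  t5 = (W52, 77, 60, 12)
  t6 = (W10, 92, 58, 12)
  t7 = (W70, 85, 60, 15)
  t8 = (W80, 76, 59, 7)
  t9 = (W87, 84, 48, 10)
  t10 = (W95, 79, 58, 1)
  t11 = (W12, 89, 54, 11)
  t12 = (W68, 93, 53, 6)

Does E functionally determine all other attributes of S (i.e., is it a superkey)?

All 12 rows have distinct E values, so E → (all attributes) holds and E is a superkey.

Yes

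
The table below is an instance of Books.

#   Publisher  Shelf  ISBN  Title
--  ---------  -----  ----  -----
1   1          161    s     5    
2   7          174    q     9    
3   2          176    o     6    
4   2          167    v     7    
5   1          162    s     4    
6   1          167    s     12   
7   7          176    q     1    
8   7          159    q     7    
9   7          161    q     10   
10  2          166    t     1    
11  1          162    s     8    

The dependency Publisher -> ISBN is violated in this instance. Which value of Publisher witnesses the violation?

Publisher=1: rows 1, 5, 6, 11 → ISBN = s, s, s, s ✓
Publisher=7: rows 2, 7, 8, 9 → ISBN = q, q, q, q ✓
Publisher=2: rows 3, 4, 10 → ISBN takes values {o, v, t} — violation
The only Publisher value with inconsistent ISBN is Publisher=2.

2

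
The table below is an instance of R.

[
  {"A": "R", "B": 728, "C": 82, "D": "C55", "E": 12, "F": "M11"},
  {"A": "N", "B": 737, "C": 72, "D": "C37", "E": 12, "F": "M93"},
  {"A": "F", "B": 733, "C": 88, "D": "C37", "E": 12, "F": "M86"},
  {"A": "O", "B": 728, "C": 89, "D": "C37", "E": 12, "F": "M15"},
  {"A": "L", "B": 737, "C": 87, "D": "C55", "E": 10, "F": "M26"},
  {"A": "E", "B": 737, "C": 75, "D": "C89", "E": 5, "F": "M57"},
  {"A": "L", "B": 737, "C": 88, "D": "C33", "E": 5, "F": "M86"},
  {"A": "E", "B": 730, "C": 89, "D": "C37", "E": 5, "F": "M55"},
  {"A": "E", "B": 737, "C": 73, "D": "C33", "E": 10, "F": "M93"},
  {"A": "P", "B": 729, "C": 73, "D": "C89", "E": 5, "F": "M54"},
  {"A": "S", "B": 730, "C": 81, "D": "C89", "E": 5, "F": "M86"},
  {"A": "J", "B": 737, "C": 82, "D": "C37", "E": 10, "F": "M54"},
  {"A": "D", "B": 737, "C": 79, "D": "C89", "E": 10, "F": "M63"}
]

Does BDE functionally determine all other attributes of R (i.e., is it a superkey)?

All 13 rows have distinct BDE values, so BDE → (all attributes) holds and BDE is a superkey.

Yes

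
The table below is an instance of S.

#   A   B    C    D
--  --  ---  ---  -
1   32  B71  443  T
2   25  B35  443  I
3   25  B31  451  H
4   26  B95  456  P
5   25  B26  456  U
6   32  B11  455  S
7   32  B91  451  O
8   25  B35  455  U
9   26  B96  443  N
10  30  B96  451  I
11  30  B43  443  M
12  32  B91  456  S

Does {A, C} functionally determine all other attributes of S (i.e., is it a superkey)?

Yes

All 12 rows have distinct {A, C} values, so {A, C} → (all attributes) holds and {A, C} is a superkey.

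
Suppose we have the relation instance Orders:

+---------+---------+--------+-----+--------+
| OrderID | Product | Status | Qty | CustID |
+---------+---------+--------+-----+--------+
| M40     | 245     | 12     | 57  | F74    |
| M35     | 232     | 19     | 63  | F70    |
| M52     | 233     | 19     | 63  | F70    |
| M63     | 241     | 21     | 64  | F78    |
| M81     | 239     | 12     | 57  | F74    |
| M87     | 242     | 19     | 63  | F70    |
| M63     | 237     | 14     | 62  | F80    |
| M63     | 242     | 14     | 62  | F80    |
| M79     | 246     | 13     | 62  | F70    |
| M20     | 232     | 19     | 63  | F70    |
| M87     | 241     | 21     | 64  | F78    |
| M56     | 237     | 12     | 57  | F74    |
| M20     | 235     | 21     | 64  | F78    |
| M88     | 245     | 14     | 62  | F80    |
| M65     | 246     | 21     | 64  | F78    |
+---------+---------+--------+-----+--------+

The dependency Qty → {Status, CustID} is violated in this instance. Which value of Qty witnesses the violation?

Qty=57: 3 rows → {Status,CustID} = (12, F74), (12, F74), (12, F74) ✓
Qty=63: 4 rows → {Status,CustID} = (19, F70), (19, F70), (19, F70), (19, F70) ✓
Qty=64: 4 rows → {Status,CustID} = (21, F78), (21, F78), (21, F78), (21, F78) ✓
Qty=62: 4 rows → {Status,CustID} takes values {(14, F80), (13, F70)} — violation
The only Qty value with inconsistent RHS is Qty=62.

62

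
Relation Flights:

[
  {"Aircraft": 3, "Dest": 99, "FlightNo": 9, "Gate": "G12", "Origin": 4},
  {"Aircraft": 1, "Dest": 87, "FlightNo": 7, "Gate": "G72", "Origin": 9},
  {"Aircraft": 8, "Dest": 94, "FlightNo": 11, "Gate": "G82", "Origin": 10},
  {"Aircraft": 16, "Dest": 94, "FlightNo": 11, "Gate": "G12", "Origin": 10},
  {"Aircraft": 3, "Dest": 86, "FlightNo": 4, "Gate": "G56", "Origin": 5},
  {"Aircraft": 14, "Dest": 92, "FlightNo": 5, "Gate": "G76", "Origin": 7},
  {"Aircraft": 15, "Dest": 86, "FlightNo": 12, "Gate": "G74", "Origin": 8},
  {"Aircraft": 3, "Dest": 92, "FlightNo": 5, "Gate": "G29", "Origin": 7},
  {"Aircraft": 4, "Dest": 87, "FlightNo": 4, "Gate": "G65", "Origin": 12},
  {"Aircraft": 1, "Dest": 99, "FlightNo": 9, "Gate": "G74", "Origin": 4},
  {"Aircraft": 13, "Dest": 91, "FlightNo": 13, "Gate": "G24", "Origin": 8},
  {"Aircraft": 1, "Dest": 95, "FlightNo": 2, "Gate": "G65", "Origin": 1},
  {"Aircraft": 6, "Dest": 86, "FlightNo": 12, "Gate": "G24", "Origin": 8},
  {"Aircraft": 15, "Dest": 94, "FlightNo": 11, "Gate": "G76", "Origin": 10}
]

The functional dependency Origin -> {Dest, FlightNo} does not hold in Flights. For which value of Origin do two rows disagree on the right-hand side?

Origin=4: 2 rows → {Dest,FlightNo} = (99, 9), (99, 9) ✓
Origin=9: 1 row → {Dest,FlightNo} = (87, 7) ✓
Origin=10: 3 rows → {Dest,FlightNo} = (94, 11), (94, 11), (94, 11) ✓
Origin=5: 1 row → {Dest,FlightNo} = (86, 4) ✓
Origin=7: 2 rows → {Dest,FlightNo} = (92, 5), (92, 5) ✓
Origin=8: 3 rows → {Dest,FlightNo} takes values {(86, 12), (91, 13)} — violation
Origin=12: 1 row → {Dest,FlightNo} = (87, 4) ✓
Origin=1: 1 row → {Dest,FlightNo} = (95, 2) ✓
The only Origin value with inconsistent RHS is Origin=8.

8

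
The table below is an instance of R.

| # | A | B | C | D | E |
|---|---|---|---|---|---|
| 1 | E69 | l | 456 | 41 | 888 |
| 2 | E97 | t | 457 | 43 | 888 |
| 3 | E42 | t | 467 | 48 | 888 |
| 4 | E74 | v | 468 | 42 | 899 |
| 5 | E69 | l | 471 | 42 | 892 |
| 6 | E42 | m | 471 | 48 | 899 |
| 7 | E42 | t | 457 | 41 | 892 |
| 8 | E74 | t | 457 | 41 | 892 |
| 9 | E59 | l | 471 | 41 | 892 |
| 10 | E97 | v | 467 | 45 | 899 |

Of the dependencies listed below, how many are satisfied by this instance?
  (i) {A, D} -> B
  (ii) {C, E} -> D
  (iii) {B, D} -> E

(i) {A, D} -> B: (A=E42, D=48): rows 3, 6 → B takes values {t, m} — violation — fails.
(ii) {C, E} -> D: (C=471, E=892): rows 5, 9 → D takes values {42, 41} — violation — fails.
(iii) {B, D} -> E: (B=l, D=41): rows 1, 9 → E takes values {888, 892} — violation — fails.
None of the 3 dependencies hold.

0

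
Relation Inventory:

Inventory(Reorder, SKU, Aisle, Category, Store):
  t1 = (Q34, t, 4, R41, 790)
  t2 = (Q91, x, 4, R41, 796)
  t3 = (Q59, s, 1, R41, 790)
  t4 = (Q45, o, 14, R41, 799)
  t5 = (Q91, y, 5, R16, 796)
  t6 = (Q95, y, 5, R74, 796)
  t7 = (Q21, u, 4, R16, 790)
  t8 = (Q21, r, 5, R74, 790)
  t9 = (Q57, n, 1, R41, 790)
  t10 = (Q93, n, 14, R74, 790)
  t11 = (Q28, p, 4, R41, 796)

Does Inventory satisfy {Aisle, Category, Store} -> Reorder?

(Aisle=4, Category=R41, Store=790): row 1 → Reorder = Q34 ✓
(Aisle=4, Category=R41, Store=796): rows 2, 11 → Reorder takes values {Q91, Q28} — violation
(Aisle=1, Category=R41, Store=790): rows 3, 9 → Reorder takes values {Q59, Q57} — violation
(Aisle=14, Category=R41, Store=799): row 4 → Reorder = Q45 ✓
(Aisle=5, Category=R16, Store=796): row 5 → Reorder = Q91 ✓
(Aisle=5, Category=R74, Store=796): row 6 → Reorder = Q95 ✓
(Aisle=4, Category=R16, Store=790): row 7 → Reorder = Q21 ✓
(Aisle=5, Category=R74, Store=790): row 8 → Reorder = Q21 ✓
(Aisle=14, Category=R74, Store=790): row 10 → Reorder = Q93 ✓
Two rows agree on {Aisle, Category, Store} but differ on Reorder, so {Aisle, Category, Store} -> Reorder does not hold.

No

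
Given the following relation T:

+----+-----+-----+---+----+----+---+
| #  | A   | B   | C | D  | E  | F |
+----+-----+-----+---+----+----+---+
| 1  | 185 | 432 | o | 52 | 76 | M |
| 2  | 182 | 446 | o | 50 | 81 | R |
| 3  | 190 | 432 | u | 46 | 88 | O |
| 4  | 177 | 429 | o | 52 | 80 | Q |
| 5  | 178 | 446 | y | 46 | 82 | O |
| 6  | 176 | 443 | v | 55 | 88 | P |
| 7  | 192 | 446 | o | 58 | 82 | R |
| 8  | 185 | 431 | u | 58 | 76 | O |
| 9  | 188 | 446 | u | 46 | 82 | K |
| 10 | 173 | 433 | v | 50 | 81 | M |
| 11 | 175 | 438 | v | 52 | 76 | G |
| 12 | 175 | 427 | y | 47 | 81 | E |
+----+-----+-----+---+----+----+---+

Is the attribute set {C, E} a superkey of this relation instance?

All 12 rows have distinct {C, E} values, so {C, E} → (all attributes) holds and {C, E} is a superkey.

Yes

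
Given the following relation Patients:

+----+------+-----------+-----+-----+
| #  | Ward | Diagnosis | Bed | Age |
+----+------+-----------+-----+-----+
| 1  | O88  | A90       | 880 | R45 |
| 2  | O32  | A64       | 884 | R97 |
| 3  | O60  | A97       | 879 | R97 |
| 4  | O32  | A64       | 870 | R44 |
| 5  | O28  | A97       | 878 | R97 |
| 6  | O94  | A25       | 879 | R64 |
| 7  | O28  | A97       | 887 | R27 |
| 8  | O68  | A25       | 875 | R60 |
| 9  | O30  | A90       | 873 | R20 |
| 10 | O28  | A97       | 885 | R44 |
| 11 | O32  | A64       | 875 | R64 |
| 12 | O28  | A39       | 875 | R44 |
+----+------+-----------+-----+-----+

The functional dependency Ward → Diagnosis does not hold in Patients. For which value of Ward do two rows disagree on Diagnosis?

O28

Ward=O88: row 1 → Diagnosis = A90 ✓
Ward=O32: rows 2, 4, 11 → Diagnosis = A64, A64, A64 ✓
Ward=O60: row 3 → Diagnosis = A97 ✓
Ward=O28: rows 5, 7, 10, 12 → Diagnosis takes values {A97, A39} — violation
Ward=O94: row 6 → Diagnosis = A25 ✓
Ward=O68: row 8 → Diagnosis = A25 ✓
Ward=O30: row 9 → Diagnosis = A90 ✓
The only Ward value with inconsistent Diagnosis is Ward=O28.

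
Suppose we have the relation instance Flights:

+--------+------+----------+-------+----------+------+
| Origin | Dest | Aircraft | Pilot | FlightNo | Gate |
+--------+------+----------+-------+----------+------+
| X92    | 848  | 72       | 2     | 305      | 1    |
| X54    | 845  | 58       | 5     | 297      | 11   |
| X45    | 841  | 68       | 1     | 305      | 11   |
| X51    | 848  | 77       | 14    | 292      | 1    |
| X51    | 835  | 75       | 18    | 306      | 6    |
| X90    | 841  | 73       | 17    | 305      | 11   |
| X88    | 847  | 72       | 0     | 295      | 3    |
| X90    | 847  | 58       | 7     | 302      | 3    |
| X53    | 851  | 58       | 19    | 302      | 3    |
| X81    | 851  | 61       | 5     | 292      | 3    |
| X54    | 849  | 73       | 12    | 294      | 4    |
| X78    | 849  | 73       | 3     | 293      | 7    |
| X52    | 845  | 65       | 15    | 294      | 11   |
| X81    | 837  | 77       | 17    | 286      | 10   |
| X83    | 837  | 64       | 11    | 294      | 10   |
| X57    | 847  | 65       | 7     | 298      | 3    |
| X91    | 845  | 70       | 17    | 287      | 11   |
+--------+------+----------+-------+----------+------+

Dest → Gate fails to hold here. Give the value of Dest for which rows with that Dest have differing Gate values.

849

Dest=848: 2 rows → Gate = 1, 1 ✓
Dest=845: 3 rows → Gate = 11, 11, 11 ✓
Dest=841: 2 rows → Gate = 11, 11 ✓
Dest=835: 1 row → Gate = 6 ✓
Dest=847: 3 rows → Gate = 3, 3, 3 ✓
Dest=851: 2 rows → Gate = 3, 3 ✓
Dest=849: 2 rows → Gate takes values {4, 7} — violation
Dest=837: 2 rows → Gate = 10, 10 ✓
The only Dest value with inconsistent Gate is Dest=849.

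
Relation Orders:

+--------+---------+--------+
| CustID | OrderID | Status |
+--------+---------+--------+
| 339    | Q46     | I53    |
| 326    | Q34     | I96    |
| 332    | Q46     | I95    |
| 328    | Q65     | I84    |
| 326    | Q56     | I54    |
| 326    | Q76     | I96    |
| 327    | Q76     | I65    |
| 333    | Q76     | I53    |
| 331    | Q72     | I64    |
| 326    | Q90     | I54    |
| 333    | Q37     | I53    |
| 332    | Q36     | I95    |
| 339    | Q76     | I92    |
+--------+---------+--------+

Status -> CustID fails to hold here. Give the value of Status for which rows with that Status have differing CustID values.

I53

Status=I53: 3 rows → CustID takes values {339, 333} — violation
Status=I96: 2 rows → CustID = 326, 326 ✓
Status=I95: 2 rows → CustID = 332, 332 ✓
Status=I84: 1 row → CustID = 328 ✓
Status=I54: 2 rows → CustID = 326, 326 ✓
Status=I65: 1 row → CustID = 327 ✓
Status=I64: 1 row → CustID = 331 ✓
Status=I92: 1 row → CustID = 339 ✓
The only Status value with inconsistent CustID is Status=I53.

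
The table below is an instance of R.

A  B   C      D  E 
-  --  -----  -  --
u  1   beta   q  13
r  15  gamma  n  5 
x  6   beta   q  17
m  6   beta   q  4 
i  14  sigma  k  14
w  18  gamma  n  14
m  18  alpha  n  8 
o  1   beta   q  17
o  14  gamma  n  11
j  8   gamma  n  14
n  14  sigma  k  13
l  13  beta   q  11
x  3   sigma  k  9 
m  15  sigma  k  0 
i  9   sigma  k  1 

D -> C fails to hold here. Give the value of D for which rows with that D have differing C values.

n

D=q: 5 rows → C = beta, beta, beta, beta, beta ✓
D=n: 5 rows → C takes values {gamma, alpha} — violation
D=k: 5 rows → C = sigma, sigma, sigma, sigma, sigma ✓
The only D value with inconsistent C is D=n.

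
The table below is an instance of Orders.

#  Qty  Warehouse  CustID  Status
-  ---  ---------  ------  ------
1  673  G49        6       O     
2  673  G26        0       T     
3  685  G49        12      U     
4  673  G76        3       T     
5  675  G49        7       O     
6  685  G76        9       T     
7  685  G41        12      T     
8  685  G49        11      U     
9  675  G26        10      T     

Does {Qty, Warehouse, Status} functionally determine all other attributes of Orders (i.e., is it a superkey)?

No

Rows 3 and 8 have the same {Qty, Warehouse, Status} value (Qty=685, Warehouse=G49, Status=U) but are distinct tuples, so {Qty, Warehouse, Status} does not determine every attribute — not a superkey.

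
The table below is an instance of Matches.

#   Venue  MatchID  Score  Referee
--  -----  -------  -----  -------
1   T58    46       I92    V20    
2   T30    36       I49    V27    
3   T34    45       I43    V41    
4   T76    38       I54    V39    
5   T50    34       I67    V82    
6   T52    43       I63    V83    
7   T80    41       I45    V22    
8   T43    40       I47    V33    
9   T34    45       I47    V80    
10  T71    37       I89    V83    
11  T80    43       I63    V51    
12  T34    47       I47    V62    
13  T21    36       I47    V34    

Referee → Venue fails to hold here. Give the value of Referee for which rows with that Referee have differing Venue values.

V83

Referee=V20: row 1 → Venue = T58 ✓
Referee=V27: row 2 → Venue = T30 ✓
Referee=V41: row 3 → Venue = T34 ✓
Referee=V39: row 4 → Venue = T76 ✓
Referee=V82: row 5 → Venue = T50 ✓
Referee=V83: rows 6, 10 → Venue takes values {T52, T71} — violation
Referee=V22: row 7 → Venue = T80 ✓
Referee=V33: row 8 → Venue = T43 ✓
Referee=V80: row 9 → Venue = T34 ✓
Referee=V51: row 11 → Venue = T80 ✓
Referee=V62: row 12 → Venue = T34 ✓
Referee=V34: row 13 → Venue = T21 ✓
The only Referee value with inconsistent Venue is Referee=V83.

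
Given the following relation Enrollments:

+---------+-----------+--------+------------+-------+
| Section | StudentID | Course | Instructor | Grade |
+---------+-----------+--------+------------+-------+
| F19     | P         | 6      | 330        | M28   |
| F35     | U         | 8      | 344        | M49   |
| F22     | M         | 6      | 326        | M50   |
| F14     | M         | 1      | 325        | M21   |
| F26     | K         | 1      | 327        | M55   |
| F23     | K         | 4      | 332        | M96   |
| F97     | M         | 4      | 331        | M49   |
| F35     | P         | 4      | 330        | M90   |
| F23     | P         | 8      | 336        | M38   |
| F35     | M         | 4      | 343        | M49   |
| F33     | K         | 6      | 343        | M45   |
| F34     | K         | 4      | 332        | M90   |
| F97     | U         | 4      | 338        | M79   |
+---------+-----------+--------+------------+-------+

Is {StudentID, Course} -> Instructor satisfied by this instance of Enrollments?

(StudentID=P, Course=6): 1 row → Instructor = 330 ✓
(StudentID=U, Course=8): 1 row → Instructor = 344 ✓
(StudentID=M, Course=6): 1 row → Instructor = 326 ✓
(StudentID=M, Course=1): 1 row → Instructor = 325 ✓
(StudentID=K, Course=1): 1 row → Instructor = 327 ✓
(StudentID=K, Course=4): 2 rows → Instructor = 332, 332 ✓
(StudentID=M, Course=4): 2 rows → Instructor takes values {331, 343} — violation
(StudentID=P, Course=4): 1 row → Instructor = 330 ✓
(StudentID=P, Course=8): 1 row → Instructor = 336 ✓
(StudentID=K, Course=6): 1 row → Instructor = 343 ✓
(StudentID=U, Course=4): 1 row → Instructor = 338 ✓
Two rows agree on {StudentID, Course} but differ on Instructor, so {StudentID, Course} -> Instructor does not hold.

No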